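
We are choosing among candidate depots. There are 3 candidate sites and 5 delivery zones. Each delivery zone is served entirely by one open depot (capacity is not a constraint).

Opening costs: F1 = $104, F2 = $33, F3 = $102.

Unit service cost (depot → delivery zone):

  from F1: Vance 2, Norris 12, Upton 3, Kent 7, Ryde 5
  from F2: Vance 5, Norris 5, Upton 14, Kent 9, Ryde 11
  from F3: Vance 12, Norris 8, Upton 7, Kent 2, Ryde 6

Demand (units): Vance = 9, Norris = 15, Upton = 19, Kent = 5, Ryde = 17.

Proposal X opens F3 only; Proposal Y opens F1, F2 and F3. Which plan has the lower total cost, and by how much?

Proposal Y is cheaper by 91.

Proposal X: {F3}: Vance→F3 12·9=108, Norris→F3 8·15=120, Upton→F3 7·19=133, Kent→F3 2·5=10, Ryde→F3 6·17=102. Service 473; fixed 102; total 575.
Proposal Y: {F1, F2, F3}: Vance→F1 2·9=18, Norris→F2 5·15=75, Upton→F1 3·19=57, Kent→F3 2·5=10, Ryde→F1 5·17=85. Service 245; fixed 239; total 484.
Difference: |575 − 484| = 91.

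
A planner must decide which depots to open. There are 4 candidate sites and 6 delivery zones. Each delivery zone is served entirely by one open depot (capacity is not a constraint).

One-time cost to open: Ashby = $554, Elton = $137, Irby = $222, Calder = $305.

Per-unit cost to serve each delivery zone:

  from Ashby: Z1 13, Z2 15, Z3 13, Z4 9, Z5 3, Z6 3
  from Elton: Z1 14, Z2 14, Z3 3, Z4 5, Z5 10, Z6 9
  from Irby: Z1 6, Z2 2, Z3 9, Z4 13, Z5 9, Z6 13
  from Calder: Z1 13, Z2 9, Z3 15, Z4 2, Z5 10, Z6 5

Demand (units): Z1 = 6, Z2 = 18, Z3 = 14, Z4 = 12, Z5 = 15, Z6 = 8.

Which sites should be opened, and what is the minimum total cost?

Open Elton and Irby; minimum total cost 740.

For any fixed open set, each delivery zone goes to its cheapest open site; total = fixed + service.
{Elton, Irby}: Z1→Irby 6·6=36, Z2→Irby 2·18=36, Z3→Elton 3·14=42, Z4→Elton 5·12=60, Z5→Irby 9·15=135, Z6→Elton 9·8=72. Service 381; fixed 359; total 740.
{Elton}: Z1→Elton 14·6=84, Z2→Elton 14·18=252, Z3→Elton 3·14=42, Z4→Elton 5·12=60, Z5→Elton 10·15=150, Z6→Elton 9·8=72. Service 660; fixed 137; total 797.
{Irby}: service 593 + fixed 222 = 815
{Ashby, Elton, Irby, Calder}: service 207 + fixed 1218 = 1425
No other subset beats 740.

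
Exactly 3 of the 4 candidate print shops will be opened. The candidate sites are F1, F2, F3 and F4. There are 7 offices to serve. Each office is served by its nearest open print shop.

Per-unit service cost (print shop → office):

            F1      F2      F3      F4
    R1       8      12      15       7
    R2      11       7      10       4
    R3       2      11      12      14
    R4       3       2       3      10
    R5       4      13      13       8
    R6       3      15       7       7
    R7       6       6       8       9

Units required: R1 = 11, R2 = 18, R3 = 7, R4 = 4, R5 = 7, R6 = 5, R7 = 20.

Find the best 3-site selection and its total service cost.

Choose F1, F2 and F4; total service cost 334.

With exactly 3 open, each office uses its cheapest among the chosen.
{F1, F2, F4}: R1→F4 7·11=77, R2→F4 4·18=72, R3→F1 2·7=14, R4→F2 2·4=8, R5→F1 4·7=28, R6→F1 3·5=15, R7→F1 6·20=120. Service cost 334.
{F1, F3, F4}: service cost 338
{F1, F2, F3}: service cost 399
Among all 4 size-3 choices, {F1, F2, F4} is lowest.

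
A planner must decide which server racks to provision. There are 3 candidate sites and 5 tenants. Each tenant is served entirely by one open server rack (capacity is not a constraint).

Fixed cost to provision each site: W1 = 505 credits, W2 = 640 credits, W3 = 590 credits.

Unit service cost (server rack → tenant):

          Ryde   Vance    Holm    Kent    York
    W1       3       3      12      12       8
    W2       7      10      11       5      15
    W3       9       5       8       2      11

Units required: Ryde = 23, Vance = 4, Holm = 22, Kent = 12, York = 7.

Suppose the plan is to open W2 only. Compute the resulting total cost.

Total cost: 1248

Each tenant is assigned to its cheapest site among the open ones.
{W2}: Ryde→W2 7·23=161, Vance→W2 10·4=40, Holm→W2 11·22=242, Kent→W2 5·12=60, York→W2 15·7=105. Service 608; fixed 640; total 1248.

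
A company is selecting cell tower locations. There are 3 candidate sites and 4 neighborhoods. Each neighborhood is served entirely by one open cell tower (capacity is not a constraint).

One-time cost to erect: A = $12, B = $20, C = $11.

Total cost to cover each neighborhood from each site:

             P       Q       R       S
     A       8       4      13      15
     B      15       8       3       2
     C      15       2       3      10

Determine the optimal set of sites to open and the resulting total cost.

For any fixed open set, each neighborhood goes to its cheapest open site; total = fixed + service.
{C}: P→C 15, Q→C 2, R→C 3, S→C 10. Service 30; fixed 11; total 41.
{A, C}: service 23 + fixed 23 = 46
{B}: service 28 + fixed 20 = 48
{A, B, C}: service 15 + fixed 43 = 58
(All 7 nonempty subsets were checked; C only is lowest.)

Open C only; minimum total cost 41.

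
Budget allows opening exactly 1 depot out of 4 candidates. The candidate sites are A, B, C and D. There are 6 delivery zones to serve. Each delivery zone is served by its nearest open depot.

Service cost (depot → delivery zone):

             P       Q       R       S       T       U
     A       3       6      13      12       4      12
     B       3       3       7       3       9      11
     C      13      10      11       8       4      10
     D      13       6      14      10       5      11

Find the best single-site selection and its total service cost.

With exactly 1 open, each delivery zone uses its cheapest among the chosen.
{B}: P→B 3, Q→B 3, R→B 7, S→B 3, T→B 9, U→B 11. Service cost 36.
{A}: service cost 50
{C}: service cost 56
Among all 4 size-1 choices, {B} is lowest.

Choose B only; total service cost 36.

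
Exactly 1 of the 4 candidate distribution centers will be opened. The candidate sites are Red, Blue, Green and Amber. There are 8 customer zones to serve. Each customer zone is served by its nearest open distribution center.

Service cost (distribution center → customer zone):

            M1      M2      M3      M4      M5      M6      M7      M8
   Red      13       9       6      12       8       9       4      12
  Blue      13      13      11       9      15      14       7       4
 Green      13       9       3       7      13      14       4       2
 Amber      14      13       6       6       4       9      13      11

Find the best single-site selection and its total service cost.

Choose Green only; total service cost 65.

With exactly 1 open, each customer zone uses its cheapest among the chosen.
{Green}: M1→Green 13, M2→Green 9, M3→Green 3, M4→Green 7, M5→Green 13, M6→Green 14, M7→Green 4, M8→Green 2. Service cost 65.
{Red}: service cost 73
{Amber}: service cost 76
Among all 4 size-1 choices, {Green} is lowest.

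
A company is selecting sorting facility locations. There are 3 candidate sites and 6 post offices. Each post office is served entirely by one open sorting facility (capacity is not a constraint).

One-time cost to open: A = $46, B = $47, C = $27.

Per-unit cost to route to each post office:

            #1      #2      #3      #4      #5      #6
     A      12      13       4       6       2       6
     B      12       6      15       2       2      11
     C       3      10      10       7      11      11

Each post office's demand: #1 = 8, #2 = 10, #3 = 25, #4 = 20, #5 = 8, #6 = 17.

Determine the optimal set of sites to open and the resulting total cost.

For any fixed open set, each post office goes to its cheapest open site; total = fixed + service.
{A, B, C}: #1→C 3·8=24, #2→B 6·10=60, #3→A 4·25=100, #4→B 2·20=40, #5→A 2·8=16, #6→A 6·17=102. Service 342; fixed 120; total 462.
{A, B}: #1→A 12·8=96, #2→B 6·10=60, #3→A 4·25=100, #4→B 2·20=40, #5→A 2·8=16, #6→A 6·17=102. Service 414; fixed 93; total 507.
{A, C}: service 462 + fixed 73 = 535
{C}: service 789 + fixed 27 = 816
No other subset beats 462.

Open A, B and C; minimum total cost 462.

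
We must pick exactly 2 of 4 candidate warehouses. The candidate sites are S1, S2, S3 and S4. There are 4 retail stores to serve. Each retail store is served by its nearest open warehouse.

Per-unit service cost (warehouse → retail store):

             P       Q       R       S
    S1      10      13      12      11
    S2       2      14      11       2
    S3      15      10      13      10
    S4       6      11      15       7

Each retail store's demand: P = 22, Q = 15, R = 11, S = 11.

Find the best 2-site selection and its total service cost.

Choose S2 and S3; total service cost 337.

With exactly 2 open, each retail store uses its cheapest among the chosen.
{S2, S3}: P→S2 2·22=44, Q→S3 10·15=150, R→S2 11·11=121, S→S2 2·11=22. Service cost 337.
{S2, S4}: service cost 352
{S1, S2}: service cost 382
Among all 6 size-2 choices, {S2, S3} is lowest.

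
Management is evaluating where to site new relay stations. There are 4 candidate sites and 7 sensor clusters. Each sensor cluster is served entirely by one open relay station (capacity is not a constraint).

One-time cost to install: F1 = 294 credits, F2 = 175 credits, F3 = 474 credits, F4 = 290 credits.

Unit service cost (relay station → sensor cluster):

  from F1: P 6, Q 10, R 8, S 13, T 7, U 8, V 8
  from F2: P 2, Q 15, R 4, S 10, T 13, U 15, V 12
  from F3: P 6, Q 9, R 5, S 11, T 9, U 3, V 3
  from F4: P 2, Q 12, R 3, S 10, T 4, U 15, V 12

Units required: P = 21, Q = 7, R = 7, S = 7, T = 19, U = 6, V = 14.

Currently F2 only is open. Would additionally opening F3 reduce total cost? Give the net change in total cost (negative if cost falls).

Current service cost with {F2}: 750.
Adding F3: each sensor cluster re-picks its cheapest; new service cost 434, saving 316.
Extra fixed cost: 474. Net change = 474 − 316 = 158.
(Totals: 925 → 1083.)

No — net change +158 (cost rises by 158).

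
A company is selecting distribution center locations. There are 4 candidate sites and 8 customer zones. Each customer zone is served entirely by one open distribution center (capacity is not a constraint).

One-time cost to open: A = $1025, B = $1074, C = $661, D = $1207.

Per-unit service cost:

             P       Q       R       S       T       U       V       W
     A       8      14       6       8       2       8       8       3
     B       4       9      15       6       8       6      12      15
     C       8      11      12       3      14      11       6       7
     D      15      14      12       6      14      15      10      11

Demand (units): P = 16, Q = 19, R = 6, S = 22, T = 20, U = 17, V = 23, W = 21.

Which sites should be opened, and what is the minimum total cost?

Open C only; minimum total cost 1888.

For any fixed open set, each customer zone goes to its cheapest open site; total = fixed + service.
{C}: P→C 8·16=128, Q→C 11·19=209, R→C 12·6=72, S→C 3·22=66, T→C 14·20=280, U→C 11·17=187, V→C 6·23=138, W→C 7·21=147. Service 1227; fixed 661; total 1888.
{A}: P→A 8·16=128, Q→A 14·19=266, R→A 6·6=36, S→A 8·22=176, T→A 2·20=40, U→A 8·17=136, V→A 8·23=184, W→A 3·21=63. Service 1029; fixed 1025; total 2054.
{B}: P→B 4·16=64, Q→B 9·19=171, R→B 15·6=90, S→B 6·22=132, T→B 8·20=160, U→B 6·17=102, V→B 12·23=276, W→B 15·21=315. Service 1310; fixed 1074; total 2384.
{A, B, C, D}: P→B 4·16=64, Q→B 9·19=171, R→A 6·6=36, S→C 3·22=66, T→A 2·20=40, U→B 6·17=102, V→C 6·23=138, W→A 3·21=63. Service 680; fixed 3967; total 4647.
No other subset beats 1888.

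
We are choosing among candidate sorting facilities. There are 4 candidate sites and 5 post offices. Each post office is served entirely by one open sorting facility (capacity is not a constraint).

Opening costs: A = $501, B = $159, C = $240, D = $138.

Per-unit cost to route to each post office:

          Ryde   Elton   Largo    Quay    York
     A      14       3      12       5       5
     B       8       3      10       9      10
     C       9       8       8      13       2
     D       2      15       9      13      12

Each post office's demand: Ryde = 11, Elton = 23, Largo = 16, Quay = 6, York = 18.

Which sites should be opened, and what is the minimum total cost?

For any fixed open set, each post office goes to its cheapest open site; total = fixed + service.
{B}: Ryde→B 8·11=88, Elton→B 3·23=69, Largo→B 10·16=160, Quay→B 9·6=54, York→B 10·18=180. Service 551; fixed 159; total 710.
{C}: service 525 + fixed 240 = 765
{B, D}: Ryde→D 2·11=22, Elton→B 3·23=69, Largo→D 9·16=144, Quay→B 9·6=54, York→B 10·18=180. Service 469; fixed 297; total 766.
{A, B, C, D}: service 285 + fixed 1038 = 1323
No other subset beats 710.

Open B only; minimum total cost 710.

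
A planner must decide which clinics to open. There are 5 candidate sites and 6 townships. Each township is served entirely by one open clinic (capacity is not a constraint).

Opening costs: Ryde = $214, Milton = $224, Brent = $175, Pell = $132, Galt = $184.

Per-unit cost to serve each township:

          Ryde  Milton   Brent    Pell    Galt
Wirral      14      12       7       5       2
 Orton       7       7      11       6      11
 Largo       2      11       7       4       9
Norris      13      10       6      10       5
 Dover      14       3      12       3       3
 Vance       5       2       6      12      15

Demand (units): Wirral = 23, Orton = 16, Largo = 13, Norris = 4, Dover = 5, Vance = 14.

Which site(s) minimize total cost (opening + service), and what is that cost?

For any fixed open set, each township goes to its cheapest open site; total = fixed + service.
{Pell}: Wirral→Pell 5·23=115, Orton→Pell 6·16=96, Largo→Pell 4·13=52, Norris→Pell 10·4=40, Dover→Pell 3·5=15, Vance→Pell 12·14=168. Service 486; fixed 132; total 618.
{Ryde, Galt}: service 289 + fixed 398 = 687
{Brent, Pell}: Wirral→Pell 5·23=115, Orton→Pell 6·16=96, Largo→Pell 4·13=52, Norris→Brent 6·4=24, Dover→Pell 3·5=15, Vance→Brent 6·14=84. Service 386; fixed 307; total 693.
{Ryde, Milton, Brent, Pell, Galt}: Wirral→Galt 2·23=46, Orton→Pell 6·16=96, Largo→Ryde 2·13=26, Norris→Galt 5·4=20, Dover→Milton 3·5=15, Vance→Milton 2·14=28. Service 231; fixed 929; total 1160.
No other subset beats 618.

Open Pell only; minimum total cost 618.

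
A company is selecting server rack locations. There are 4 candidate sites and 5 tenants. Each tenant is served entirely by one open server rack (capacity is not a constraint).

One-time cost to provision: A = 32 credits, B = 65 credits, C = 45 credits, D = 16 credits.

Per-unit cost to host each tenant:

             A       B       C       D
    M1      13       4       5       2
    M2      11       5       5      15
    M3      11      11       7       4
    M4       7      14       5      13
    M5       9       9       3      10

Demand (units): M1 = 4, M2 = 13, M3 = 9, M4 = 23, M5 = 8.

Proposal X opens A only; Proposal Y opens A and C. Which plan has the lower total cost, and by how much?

Proposal Y is cheaper by 195.

Proposal X: {A}: M1→A 13·4=52, M2→A 11·13=143, M3→A 11·9=99, M4→A 7·23=161, M5→A 9·8=72. Service 527; fixed 32; total 559.
Proposal Y: {A, C}: M1→C 5·4=20, M2→C 5·13=65, M3→C 7·9=63, M4→C 5·23=115, M5→C 3·8=24. Service 287; fixed 77; total 364.
Difference: |559 − 364| = 195.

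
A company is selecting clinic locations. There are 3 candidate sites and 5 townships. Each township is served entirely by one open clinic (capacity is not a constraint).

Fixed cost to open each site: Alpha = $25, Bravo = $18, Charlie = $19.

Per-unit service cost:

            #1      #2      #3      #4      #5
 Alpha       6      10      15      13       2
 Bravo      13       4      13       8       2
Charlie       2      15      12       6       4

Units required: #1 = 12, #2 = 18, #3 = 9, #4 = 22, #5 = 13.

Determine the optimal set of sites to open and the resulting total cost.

For any fixed open set, each township goes to its cheapest open site; total = fixed + service.
{Bravo, Charlie}: #1→Charlie 2·12=24, #2→Bravo 4·18=72, #3→Charlie 12·9=108, #4→Charlie 6·22=132, #5→Bravo 2·13=26. Service 362; fixed 37; total 399.
{Alpha, Bravo, Charlie}: #1→Charlie 2·12=24, #2→Bravo 4·18=72, #3→Charlie 12·9=108, #4→Charlie 6·22=132, #5→Alpha 2·13=26. Service 362; fixed 62; total 424.
{Alpha, Bravo}: service 463 + fixed 43 = 506
{Bravo}: service 547 + fixed 18 = 565
No other subset beats 399.

Open Bravo and Charlie; minimum total cost 399.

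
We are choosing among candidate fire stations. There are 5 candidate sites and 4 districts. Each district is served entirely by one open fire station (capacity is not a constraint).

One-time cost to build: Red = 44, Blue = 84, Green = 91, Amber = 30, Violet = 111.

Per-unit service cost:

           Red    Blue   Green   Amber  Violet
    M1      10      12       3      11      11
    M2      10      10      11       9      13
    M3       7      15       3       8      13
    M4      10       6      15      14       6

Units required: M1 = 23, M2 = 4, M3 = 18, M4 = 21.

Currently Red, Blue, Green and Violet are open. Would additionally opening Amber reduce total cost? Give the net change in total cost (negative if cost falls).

No — net change +26 (cost rises by 26).

Current service cost with {Red, Blue, Green, Violet}: 289.
Adding Amber: each district re-picks its cheapest; new service cost 285, saving 4.
Extra fixed cost: 30. Net change = 30 − 4 = 26.
(Totals: 619 → 645.)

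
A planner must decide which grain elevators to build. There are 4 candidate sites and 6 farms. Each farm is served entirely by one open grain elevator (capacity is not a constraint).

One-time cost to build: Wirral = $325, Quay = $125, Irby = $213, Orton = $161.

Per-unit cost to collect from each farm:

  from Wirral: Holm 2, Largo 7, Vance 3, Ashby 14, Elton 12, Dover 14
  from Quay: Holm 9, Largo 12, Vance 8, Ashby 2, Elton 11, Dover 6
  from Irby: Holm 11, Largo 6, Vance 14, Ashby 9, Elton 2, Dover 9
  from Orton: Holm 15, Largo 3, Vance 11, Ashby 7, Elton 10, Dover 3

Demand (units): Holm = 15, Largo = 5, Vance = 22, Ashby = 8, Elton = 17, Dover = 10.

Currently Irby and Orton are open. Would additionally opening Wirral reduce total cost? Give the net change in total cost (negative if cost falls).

Current service cost with {Irby, Orton}: 542.
Adding Wirral: each farm re-picks its cheapest; new service cost 231, saving 311.
Extra fixed cost: 325. Net change = 325 − 311 = 14.
(Totals: 916 → 930.)

No — net change +14 (cost rises by 14).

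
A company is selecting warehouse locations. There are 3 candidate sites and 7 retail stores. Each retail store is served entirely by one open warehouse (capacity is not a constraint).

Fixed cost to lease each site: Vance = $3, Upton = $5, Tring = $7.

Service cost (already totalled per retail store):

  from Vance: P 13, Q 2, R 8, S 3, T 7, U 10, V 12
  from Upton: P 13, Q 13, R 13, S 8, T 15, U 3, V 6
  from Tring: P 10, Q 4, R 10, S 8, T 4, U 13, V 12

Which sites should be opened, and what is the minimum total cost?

For any fixed open set, each retail store goes to its cheapest open site; total = fixed + service.
{Vance, Upton}: P→Vance 13, Q→Vance 2, R→Vance 8, S→Vance 3, T→Vance 7, U→Upton 3, V→Upton 6. Service 42; fixed 8; total 50.
{Vance, Upton, Tring}: service 36 + fixed 15 = 51
{Upton, Tring}: P→Tring 10, Q→Tring 4, R→Tring 10, S→Upton 8, T→Tring 4, U→Upton 3, V→Upton 6. Service 45; fixed 12; total 57.
{Vance}: P→Vance 13, Q→Vance 2, R→Vance 8, S→Vance 3, T→Vance 7, U→Vance 10, V→Vance 12. Service 55; fixed 3; total 58.
No other subset beats 50.

Open Vance and Upton; minimum total cost 50.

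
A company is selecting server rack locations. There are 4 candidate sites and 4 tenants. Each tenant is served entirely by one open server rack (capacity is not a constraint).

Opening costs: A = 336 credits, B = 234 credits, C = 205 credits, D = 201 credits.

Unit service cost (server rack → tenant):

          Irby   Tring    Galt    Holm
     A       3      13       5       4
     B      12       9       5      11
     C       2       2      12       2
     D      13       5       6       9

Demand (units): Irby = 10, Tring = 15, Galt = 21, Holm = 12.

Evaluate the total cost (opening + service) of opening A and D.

Each tenant is assigned to its cheapest site among the open ones.
{A, D}: Irby→A 3·10=30, Tring→D 5·15=75, Galt→A 5·21=105, Holm→A 4·12=48. Service 258; fixed 537; total 795.

Total cost: 795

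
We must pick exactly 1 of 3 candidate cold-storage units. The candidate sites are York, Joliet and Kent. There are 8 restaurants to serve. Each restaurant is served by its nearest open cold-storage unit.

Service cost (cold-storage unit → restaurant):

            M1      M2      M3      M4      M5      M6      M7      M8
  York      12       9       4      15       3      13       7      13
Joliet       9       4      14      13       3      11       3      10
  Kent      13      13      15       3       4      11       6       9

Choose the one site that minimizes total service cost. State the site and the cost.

With exactly 1 open, each restaurant uses its cheapest among the chosen.
{Joliet}: M1→Joliet 9, M2→Joliet 4, M3→Joliet 14, M4→Joliet 13, M5→Joliet 3, M6→Joliet 11, M7→Joliet 3, M8→Joliet 10. Service cost 67.
{Kent}: service cost 74
{York}: service cost 76
Among all 3 size-1 choices, {Joliet} is lowest.

Choose Joliet only; total service cost 67.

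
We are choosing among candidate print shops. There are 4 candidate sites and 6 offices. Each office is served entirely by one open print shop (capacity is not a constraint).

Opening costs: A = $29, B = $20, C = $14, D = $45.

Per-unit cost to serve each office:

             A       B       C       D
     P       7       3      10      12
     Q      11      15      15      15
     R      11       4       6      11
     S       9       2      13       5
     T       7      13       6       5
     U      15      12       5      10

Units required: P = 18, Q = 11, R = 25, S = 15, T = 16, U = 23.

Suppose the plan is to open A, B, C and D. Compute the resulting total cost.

Total cost: 608

Each office is assigned to its cheapest site among the open ones.
{A, B, C, D}: P→B 3·18=54, Q→A 11·11=121, R→B 4·25=100, S→B 2·15=30, T→D 5·16=80, U→C 5·23=115. Service 500; fixed 108; total 608.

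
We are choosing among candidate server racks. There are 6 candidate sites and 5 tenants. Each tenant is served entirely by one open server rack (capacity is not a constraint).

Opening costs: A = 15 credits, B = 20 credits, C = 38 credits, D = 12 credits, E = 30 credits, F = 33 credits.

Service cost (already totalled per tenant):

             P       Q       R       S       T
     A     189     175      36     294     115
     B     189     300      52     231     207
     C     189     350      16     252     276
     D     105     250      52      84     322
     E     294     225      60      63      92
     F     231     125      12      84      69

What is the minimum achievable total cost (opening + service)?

For any fixed open set, each tenant goes to its cheapest open site; total = fixed + service.
{D, F}: P→D 105, Q→F 125, R→F 12, S→D 84, T→F 69. Service 395; fixed 45; total 440.
{D, E, F}: P→D 105, Q→F 125, R→F 12, S→E 63, T→F 69. Service 374; fixed 75; total 449.
{A, D, F}: P→D 105, Q→F 125, R→F 12, S→D 84, T→F 69. Service 395; fixed 60; total 455.
{A, B, C, D, E, F}: service 374 + fixed 148 = 522
No other subset beats 440.

Minimum total cost: 440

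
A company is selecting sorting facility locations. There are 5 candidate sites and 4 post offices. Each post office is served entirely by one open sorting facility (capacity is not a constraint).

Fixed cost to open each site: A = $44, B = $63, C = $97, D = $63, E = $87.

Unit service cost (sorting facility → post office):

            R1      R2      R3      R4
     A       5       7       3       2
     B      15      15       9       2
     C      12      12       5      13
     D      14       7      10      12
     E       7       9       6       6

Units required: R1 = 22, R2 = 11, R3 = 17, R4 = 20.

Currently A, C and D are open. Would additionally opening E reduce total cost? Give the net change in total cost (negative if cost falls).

No — net change +87 (cost rises by 87).

Current service cost with {A, C, D}: 278.
Adding E: each post office re-picks its cheapest; new service cost 278, saving 0.
Extra fixed cost: 87. Net change = 87 − 0 = 87.
(Totals: 482 → 569.)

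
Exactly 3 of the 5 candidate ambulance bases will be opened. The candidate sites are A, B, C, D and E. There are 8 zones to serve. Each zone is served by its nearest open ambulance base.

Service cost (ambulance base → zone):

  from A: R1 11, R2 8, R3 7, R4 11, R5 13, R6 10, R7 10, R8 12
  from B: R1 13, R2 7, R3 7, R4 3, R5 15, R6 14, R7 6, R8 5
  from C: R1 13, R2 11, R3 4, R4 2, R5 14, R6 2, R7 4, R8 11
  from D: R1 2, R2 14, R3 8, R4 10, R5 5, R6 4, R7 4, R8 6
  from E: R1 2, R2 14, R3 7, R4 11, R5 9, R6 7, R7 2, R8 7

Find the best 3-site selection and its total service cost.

Choose B, C and D; total service cost 31.

With exactly 3 open, each zone uses its cheapest among the chosen.
{B, C, D}: R1→D 2, R2→B 7, R3→C 4, R4→C 2, R5→D 5, R6→C 2, R7→C 4, R8→B 5. Service cost 31.
{A, C, D}: service cost 33
{B, C, E}: service cost 33
Among all 10 size-3 choices, {B, C, D} is lowest.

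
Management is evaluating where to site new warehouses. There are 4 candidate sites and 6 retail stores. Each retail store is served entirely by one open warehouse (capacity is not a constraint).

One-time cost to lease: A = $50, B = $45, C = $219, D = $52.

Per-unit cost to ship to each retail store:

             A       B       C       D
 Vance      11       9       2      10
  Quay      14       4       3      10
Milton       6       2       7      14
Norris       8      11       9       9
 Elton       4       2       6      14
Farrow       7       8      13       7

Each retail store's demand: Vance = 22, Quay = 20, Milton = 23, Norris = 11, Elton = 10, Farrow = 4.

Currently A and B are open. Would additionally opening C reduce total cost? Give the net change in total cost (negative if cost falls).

Current service cost with {A, B}: 460.
Adding C: each retail store re-picks its cheapest; new service cost 286, saving 174.
Extra fixed cost: 219. Net change = 219 − 174 = 45.
(Totals: 555 → 600.)

No — net change +45 (cost rises by 45).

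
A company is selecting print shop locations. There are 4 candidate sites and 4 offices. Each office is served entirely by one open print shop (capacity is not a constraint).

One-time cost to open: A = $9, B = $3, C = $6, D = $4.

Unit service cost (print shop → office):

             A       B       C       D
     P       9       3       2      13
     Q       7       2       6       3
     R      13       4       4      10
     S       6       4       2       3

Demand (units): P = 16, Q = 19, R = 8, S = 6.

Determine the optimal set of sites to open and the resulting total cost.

Open B and C; minimum total cost 123.

For any fixed open set, each office goes to its cheapest open site; total = fixed + service.
{B, C}: P→C 2·16=32, Q→B 2·19=38, R→B 4·8=32, S→C 2·6=12. Service 114; fixed 9; total 123.
{B, C, D}: P→C 2·16=32, Q→B 2·19=38, R→B 4·8=32, S→C 2·6=12. Service 114; fixed 13; total 127.
{A, B, C}: service 114 + fixed 18 = 132
{A, B, C, D}: service 114 + fixed 22 = 136
(All 15 nonempty subsets were checked; B and C is lowest.)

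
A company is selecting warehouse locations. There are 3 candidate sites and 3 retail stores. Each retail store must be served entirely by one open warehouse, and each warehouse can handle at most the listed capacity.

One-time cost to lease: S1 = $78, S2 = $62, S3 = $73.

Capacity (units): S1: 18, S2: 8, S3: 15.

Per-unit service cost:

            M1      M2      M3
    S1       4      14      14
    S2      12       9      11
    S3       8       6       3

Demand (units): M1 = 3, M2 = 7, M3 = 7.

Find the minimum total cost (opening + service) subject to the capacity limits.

Minimum total cost: 226

Open {S1, S3}: M1→S1 4·3=12, M2→S3 6·7=42, M3→S3 3·7=21.
Loads: S1 carries 3/18, S3 carries 14/15. Service 75; fixed 151; total 226.
Next best feasible plan costs 234.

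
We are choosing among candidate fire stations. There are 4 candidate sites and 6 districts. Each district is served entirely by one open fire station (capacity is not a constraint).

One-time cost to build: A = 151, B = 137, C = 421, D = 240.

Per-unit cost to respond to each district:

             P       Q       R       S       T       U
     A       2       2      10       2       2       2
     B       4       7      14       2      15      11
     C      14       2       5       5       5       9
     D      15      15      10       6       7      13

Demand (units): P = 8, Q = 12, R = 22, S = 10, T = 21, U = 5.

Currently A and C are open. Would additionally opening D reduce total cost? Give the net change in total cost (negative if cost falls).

Current service cost with {A, C}: 222.
Adding D: each district re-picks its cheapest; new service cost 222, saving 0.
Extra fixed cost: 240. Net change = 240 − 0 = 240.
(Totals: 794 → 1034.)

No — net change +240 (cost rises by 240).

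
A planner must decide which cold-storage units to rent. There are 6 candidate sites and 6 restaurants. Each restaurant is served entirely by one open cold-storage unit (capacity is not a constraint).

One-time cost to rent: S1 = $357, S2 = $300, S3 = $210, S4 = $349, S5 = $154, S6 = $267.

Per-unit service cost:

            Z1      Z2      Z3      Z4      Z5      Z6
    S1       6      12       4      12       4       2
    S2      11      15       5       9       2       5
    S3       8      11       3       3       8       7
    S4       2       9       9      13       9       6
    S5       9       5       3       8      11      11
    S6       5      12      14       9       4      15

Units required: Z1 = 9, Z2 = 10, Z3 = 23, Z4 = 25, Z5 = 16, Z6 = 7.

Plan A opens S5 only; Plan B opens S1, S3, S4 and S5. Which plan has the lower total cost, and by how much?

Plan A: {S5}: Z1→S5 9·9=81, Z2→S5 5·10=50, Z3→S5 3·23=69, Z4→S5 8·25=200, Z5→S5 11·16=176, Z6→S5 11·7=77. Service 653; fixed 154; total 807.
Plan B: {S1, S3, S4, S5}: Z1→S4 2·9=18, Z2→S5 5·10=50, Z3→S3 3·23=69, Z4→S3 3·25=75, Z5→S1 4·16=64, Z6→S1 2·7=14. Service 290; fixed 1070; total 1360.
Difference: |807 − 1360| = 553.

Plan A is cheaper by 553.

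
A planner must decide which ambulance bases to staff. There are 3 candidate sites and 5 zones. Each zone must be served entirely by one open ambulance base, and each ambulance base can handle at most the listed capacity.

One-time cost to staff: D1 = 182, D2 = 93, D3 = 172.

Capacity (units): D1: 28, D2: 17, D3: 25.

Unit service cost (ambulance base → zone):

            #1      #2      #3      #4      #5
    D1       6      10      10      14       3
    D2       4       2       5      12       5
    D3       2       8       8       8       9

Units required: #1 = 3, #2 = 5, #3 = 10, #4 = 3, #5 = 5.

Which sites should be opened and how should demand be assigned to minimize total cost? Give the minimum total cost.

Minimum total cost: 400

Open {D2, D3}: #1→D3 2·3=6, #2→D2 2·5=10, #3→D2 5·10=50, #4→D3 8·3=24, #5→D3 9·5=45.
Loads: D2 carries 15/17, D3 carries 11/25. Service 135; fixed 265; total 400.
Next best feasible plan costs 407.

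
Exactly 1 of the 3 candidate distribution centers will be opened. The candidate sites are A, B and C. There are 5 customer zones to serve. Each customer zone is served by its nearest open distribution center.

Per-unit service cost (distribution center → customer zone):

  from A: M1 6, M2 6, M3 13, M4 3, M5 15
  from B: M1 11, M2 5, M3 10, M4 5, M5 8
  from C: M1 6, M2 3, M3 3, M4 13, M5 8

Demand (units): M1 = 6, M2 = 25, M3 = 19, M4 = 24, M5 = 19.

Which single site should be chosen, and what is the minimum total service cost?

With exactly 1 open, each customer zone uses its cheapest among the chosen.
{C}: M1→C 6·6=36, M2→C 3·25=75, M3→C 3·19=57, M4→C 13·24=312, M5→C 8·19=152. Service cost 632.
{B}: service cost 653
{A}: service cost 790
Among all 3 size-1 choices, {C} is lowest.

Choose C only; total service cost 632.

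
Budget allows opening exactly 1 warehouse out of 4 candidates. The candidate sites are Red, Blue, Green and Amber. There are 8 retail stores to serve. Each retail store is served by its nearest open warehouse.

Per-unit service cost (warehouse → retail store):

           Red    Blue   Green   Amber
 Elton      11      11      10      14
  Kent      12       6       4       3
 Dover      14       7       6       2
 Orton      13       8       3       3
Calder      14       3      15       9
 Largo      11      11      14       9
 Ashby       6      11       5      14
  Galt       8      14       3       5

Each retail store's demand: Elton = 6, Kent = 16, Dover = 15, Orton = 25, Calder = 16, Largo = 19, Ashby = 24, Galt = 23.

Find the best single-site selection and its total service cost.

With exactly 1 open, each retail store uses its cheapest among the chosen.
{Green}: Elton→Green 10·6=60, Kent→Green 4·16=64, Dover→Green 6·15=90, Orton→Green 3·25=75, Calder→Green 15·16=240, Largo→Green 14·19=266, Ashby→Green 5·24=120, Galt→Green 3·23=69. Service cost 984.
{Amber}: service cost 1003
{Blue}: service cost 1310
Among all 4 size-1 choices, {Green} is lowest.

Choose Green only; total service cost 984.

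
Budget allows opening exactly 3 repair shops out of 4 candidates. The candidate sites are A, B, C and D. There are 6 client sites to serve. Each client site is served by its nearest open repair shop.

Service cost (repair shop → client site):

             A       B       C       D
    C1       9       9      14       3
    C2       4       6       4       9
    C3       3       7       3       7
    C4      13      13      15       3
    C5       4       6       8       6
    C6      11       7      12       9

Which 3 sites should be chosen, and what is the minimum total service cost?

With exactly 3 open, each client site uses its cheapest among the chosen.
{A, B, D}: C1→D 3, C2→A 4, C3→A 3, C4→D 3, C5→A 4, C6→B 7. Service cost 24.
{A, C, D}: service cost 26
{B, C, D}: service cost 26
Among all 4 size-3 choices, {A, B, D} is lowest.

Choose A, B and D; total service cost 24.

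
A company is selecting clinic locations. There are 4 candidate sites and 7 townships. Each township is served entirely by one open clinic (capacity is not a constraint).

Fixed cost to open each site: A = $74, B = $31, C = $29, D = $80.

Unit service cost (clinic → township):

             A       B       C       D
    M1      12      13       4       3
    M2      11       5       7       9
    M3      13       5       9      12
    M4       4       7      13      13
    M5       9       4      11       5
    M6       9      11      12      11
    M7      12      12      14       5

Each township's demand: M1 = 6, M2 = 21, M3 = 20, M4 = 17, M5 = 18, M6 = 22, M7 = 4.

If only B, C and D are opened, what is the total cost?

Each township is assigned to its cheapest site among the open ones.
{B, C, D}: M1→D 3·6=18, M2→B 5·21=105, M3→B 5·20=100, M4→B 7·17=119, M5→B 4·18=72, M6→B 11·22=242, M7→D 5·4=20. Service 676; fixed 140; total 816.

Total cost: 816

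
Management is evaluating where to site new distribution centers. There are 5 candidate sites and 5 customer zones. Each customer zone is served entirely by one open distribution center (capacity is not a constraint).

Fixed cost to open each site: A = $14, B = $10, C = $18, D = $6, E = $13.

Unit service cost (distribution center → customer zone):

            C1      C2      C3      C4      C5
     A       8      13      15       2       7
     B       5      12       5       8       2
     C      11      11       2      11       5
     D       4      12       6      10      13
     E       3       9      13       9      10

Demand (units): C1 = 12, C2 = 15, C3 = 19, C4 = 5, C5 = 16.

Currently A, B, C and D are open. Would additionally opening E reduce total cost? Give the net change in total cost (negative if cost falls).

Yes — net change −29 (cost falls by 29).

Current service cost with {A, B, C, D}: 293.
Adding E: each customer zone re-picks its cheapest; new service cost 251, saving 42.
Extra fixed cost: 13. Net change = 13 − 42 = -29.
(Totals: 341 → 312.)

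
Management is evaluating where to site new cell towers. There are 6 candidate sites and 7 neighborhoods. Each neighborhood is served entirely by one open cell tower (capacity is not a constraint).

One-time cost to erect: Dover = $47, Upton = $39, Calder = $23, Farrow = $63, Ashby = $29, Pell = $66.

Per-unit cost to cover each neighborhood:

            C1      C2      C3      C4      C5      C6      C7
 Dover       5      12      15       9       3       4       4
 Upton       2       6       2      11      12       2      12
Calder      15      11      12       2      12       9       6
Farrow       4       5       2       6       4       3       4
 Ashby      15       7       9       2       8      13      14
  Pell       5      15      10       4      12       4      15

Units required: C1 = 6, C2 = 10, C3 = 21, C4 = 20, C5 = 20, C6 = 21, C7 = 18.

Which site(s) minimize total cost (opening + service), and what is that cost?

For any fixed open set, each neighborhood goes to its cheapest open site; total = fixed + service.
{Dover, Upton, Calder}: C1→Upton 2·6=12, C2→Upton 6·10=60, C3→Upton 2·21=42, C4→Calder 2·20=40, C5→Dover 3·20=60, C6→Upton 2·21=42, C7→Dover 4·18=72. Service 328; fixed 109; total 437.
{Dover, Upton, Ashby}: service 328 + fixed 115 = 443
{Calder, Farrow}: service 371 + fixed 86 = 457
{Dover, Upton, Calder, Farrow, Ashby, Pell}: service 318 + fixed 267 = 585
No other subset beats 437.

Open Dover, Upton and Calder; minimum total cost 437.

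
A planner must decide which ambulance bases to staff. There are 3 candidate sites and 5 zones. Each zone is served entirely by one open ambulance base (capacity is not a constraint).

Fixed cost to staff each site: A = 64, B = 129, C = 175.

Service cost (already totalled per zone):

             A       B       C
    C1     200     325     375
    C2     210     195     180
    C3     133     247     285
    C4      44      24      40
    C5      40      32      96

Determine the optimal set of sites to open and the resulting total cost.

Open A only; minimum total cost 691.

For any fixed open set, each zone goes to its cheapest open site; total = fixed + service.
{A}: C1→A 200, C2→A 210, C3→A 133, C4→A 44, C5→A 40. Service 627; fixed 64; total 691.
{A, B}: service 584 + fixed 193 = 777
{A, C}: C1→A 200, C2→C 180, C3→A 133, C4→C 40, C5→A 40. Service 593; fixed 239; total 832.
{A, B, C}: C1→A 200, C2→C 180, C3→A 133, C4→B 24, C5→B 32. Service 569; fixed 368; total 937.
No other subset beats 691.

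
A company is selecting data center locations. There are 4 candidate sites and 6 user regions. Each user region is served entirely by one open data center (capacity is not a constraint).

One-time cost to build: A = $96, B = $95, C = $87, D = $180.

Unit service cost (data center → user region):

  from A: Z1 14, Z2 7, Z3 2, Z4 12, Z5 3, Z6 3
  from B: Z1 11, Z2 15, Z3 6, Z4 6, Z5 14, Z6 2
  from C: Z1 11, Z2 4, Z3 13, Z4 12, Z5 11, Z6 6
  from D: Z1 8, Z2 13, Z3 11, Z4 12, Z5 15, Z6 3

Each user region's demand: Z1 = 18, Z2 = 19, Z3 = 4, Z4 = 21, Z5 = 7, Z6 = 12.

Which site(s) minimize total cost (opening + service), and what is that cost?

For any fixed open set, each user region goes to its cheapest open site; total = fixed + service.
{A, B}: Z1→B 11·18=198, Z2→A 7·19=133, Z3→A 2·4=8, Z4→B 6·21=126, Z5→A 3·7=21, Z6→B 2·12=24. Service 510; fixed 191; total 701.
{B, C}: service 525 + fixed 182 = 707
{A, B, C}: Z1→B 11·18=198, Z2→C 4·19=76, Z3→A 2·4=8, Z4→B 6·21=126, Z5→A 3·7=21, Z6→B 2·12=24. Service 453; fixed 278; total 731.
{A, B, C, D}: service 399 + fixed 458 = 857
No other subset beats 701.

Open A and B; minimum total cost 701.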